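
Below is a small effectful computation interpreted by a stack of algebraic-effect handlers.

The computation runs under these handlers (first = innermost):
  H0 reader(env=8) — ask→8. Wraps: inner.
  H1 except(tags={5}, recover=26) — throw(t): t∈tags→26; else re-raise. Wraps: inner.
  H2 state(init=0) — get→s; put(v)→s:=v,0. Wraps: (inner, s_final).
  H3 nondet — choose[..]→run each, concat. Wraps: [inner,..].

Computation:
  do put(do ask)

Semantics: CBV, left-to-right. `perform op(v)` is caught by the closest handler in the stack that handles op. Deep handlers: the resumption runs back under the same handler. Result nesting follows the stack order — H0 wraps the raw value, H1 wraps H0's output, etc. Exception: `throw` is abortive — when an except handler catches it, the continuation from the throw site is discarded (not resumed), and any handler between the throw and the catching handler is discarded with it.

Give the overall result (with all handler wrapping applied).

Step-by-step:
ask @ H0 ⇒ 8
put(8) @ H2 ⇒ s:=8
H0 returns 0
H1 returns 0
H2 returns (0, 8)
H3 returns [(0, 8)]
= [(0, 8)]

Answer: [(0, 8)]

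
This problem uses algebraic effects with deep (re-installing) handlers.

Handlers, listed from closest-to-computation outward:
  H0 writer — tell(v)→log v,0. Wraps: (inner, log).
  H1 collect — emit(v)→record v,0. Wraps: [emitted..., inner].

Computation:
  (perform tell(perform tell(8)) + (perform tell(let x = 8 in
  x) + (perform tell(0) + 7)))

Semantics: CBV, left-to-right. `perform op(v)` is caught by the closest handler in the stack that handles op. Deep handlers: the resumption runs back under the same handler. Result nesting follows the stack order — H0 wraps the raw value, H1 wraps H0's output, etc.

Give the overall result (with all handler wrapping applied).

Step-by-step:
tell(8) @ H0 ⇒ log+=8
tell(0) @ H0 ⇒ log+=0
tell(8) @ H0 ⇒ log+=8
tell(0) @ H0 ⇒ log+=0
H0 returns (7, (8, 0, 8, 0))
H1 returns [(7, (8, 0, 8, 0))]
= [(7, (8, 0, 8, 0))]

Answer: [(7, (8, 0, 8, 0))]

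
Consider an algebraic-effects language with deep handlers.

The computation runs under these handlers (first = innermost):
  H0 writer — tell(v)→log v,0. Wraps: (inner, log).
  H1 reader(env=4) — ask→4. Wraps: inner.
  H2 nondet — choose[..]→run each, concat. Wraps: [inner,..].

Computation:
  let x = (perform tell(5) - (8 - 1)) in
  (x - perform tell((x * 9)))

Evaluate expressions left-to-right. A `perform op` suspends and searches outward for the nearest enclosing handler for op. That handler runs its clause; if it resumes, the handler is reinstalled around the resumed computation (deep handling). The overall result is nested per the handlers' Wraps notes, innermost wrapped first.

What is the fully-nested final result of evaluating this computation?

Evaluation trace:
tell(5) @ H0 ⇒ log+=5
tell(-63) @ H0 ⇒ log+=-63
H0 returns (-7, (5, -63))
H1 returns (-7, (5, -63))
H2 returns [(-7, (5, -63))]
= [(-7, (5, -63))]

Answer: [(-7, (5, -63))]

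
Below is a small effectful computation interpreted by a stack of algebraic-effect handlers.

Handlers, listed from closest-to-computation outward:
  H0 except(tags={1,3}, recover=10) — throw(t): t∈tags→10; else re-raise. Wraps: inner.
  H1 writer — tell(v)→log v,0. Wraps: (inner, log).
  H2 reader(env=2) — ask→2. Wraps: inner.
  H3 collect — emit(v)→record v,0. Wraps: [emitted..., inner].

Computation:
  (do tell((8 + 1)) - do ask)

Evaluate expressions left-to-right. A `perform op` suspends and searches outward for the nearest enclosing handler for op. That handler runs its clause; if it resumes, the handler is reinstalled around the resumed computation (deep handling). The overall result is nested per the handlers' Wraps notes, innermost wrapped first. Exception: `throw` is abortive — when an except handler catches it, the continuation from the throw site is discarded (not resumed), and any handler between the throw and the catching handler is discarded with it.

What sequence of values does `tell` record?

Evaluation trace:
tell(9) @ H1 ⇒ log+=9
ask @ H2 ⇒ 2
H0 returns -2
H1 returns (-2, (9))
H2 returns (-2, (9))
H3 returns [(-2, (9))]
= [(-2, (9))]

Answer: (9)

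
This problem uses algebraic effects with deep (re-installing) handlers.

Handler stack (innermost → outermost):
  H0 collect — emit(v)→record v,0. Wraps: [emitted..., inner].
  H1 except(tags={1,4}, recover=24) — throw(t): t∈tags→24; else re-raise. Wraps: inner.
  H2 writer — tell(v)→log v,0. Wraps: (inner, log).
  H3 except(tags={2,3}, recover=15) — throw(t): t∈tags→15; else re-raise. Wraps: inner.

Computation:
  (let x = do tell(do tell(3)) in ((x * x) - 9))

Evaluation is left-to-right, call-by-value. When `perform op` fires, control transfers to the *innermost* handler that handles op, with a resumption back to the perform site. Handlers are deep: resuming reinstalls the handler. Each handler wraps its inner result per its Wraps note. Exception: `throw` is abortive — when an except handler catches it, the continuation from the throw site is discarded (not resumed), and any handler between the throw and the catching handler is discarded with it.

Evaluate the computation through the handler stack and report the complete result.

Answer: ([-9], (3, 0))

Step-by-step:
tell(3) @ H2 ⇒ log+=3
tell(0) @ H2 ⇒ log+=0
H0 returns [-9]
H1 returns [-9]
H2 returns ([-9], (3, 0))
H3 returns ([-9], (3, 0))
= ([-9], (3, 0))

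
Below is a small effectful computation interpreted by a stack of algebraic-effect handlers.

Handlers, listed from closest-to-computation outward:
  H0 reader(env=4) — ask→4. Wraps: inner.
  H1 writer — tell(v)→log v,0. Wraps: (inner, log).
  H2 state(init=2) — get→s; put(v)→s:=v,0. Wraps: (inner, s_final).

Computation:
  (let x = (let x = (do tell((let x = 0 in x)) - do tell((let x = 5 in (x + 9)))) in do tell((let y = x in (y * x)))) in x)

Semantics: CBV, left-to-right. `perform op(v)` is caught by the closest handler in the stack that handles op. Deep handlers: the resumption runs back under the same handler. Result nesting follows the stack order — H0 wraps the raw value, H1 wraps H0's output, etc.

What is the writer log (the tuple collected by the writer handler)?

Answer: (0, 14, 0)

Working:
tell(0) @ H1 ⇒ log+=0
tell(14) @ H1 ⇒ log+=14
tell(0) @ H1 ⇒ log+=0
H0 returns 0
H1 returns (0, (0, 14, 0))
H2 returns ((0, (0, 14, 0)), 2)
= ((0, (0, 14, 0)), 2)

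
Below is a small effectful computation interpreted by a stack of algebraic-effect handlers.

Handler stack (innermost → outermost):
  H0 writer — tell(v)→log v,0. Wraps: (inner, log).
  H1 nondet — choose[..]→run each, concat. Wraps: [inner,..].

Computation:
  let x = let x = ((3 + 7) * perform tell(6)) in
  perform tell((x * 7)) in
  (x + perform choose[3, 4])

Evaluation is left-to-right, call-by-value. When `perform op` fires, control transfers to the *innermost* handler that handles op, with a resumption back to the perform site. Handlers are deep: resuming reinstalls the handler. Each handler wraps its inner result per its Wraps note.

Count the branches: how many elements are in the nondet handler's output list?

Step-by-step:
tell(6) @ H0 ⇒ log+=6
tell(0) @ H0 ⇒ log+=0
choose[3, 4] @ H1
  branch[0] choose=3:
    H0 returns (3, (6, 0))
    H1 returns [(3, (6, 0))]
  branch[1] choose=4:
    H0 returns (4, (6, 0))
    H1 returns [(4, (6, 0))]
= [(3, (6, 0)), (4, (6, 0))]

Answer: 2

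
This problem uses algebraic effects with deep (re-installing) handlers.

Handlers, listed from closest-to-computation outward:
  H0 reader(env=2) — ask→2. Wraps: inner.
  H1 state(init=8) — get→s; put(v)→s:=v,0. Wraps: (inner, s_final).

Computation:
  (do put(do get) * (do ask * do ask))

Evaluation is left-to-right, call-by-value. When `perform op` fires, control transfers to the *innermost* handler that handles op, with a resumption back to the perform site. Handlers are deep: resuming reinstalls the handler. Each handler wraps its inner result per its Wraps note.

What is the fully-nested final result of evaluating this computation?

Answer: (0, 8)

Working:
get @ H1 ⇒ 8
put(8) @ H1 ⇒ s:=8
ask @ H0 ⇒ 2
ask @ H0 ⇒ 2
H0 returns 0
H1 returns (0, 8)
= (0, 8)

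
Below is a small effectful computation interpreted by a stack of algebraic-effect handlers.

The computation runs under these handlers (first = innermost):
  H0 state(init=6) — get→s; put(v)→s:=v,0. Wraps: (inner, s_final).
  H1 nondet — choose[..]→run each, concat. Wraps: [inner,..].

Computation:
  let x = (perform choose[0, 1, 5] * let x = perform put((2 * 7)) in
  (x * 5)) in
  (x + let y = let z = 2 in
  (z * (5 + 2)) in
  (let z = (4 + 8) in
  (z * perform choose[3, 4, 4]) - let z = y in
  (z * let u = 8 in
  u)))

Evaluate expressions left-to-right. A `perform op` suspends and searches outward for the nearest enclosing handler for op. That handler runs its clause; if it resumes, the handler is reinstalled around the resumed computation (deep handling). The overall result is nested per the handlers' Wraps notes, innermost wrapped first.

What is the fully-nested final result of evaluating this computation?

Answer: [(-76, 14), (-64, 14), (-64, 14), (-76, 14), (-64, 14), (-64, 14), (-76, 14), (-64, 14), (-64, 14)]

Evaluation trace:
choose[0, 1, 5] @ H1
  branch[0] choose=0:
    put(14) @ H0 ⇒ s:=14
    choose[3, 4, 4] @ H1
      branch[0] choose=3:
        H0 returns (-76, 14)
        H1 returns [(-76, 14)]
      branch[1] choose=4:
        H0 returns (-64, 14)
        H1 returns [(-64, 14)]
      branch[2] choose=4:
        H0 returns (-64, 14)
        H1 returns [(-64, 14)]
  branch[1] choose=1:
    put(14) @ H0 ⇒ s:=14
    choose[3, 4, 4] @ H1
      branch[0] choose=3:
        H0 returns (-76, 14)
        H1 returns [(-76, 14)]
      branch[1] choose=4:
        H0 returns (-64, 14)
        H1 returns [(-64, 14)]
      branch[2] choose=4:
        H0 returns (-64, 14)
        H1 returns [(-64, 14)]
  branch[2] choose=5:
    put(14) @ H0 ⇒ s:=14
    choose[3, 4, 4] @ H1
      branch[0] choose=3:
        H0 returns (-76, 14)
        H1 returns [(-76, 14)]
      branch[1] choose=4:
        H0 returns (-64, 14)
        H1 returns [(-64, 14)]
      branch[2] choose=4:
        H0 returns (-64, 14)
        H1 returns [(-64, 14)]
= [(-76, 14), (-64, 14), (-64, 14), (-76, 14), (-64, 14), (-64, 14), (-76, 14), (-64, 14), (-64, 14)]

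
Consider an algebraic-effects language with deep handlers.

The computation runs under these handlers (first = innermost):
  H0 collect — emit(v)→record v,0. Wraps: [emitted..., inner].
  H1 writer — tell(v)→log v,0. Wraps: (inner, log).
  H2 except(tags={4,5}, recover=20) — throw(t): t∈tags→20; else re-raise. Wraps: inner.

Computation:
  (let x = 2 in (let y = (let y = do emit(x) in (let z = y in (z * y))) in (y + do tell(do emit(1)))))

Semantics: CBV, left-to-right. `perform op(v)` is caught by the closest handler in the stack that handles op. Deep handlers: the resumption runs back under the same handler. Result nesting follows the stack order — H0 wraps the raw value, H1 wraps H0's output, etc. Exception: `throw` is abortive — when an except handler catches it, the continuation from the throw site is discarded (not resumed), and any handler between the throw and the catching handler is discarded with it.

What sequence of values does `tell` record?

Answer: (0)

Working:
emit(2) @ H0 ⇒ out+=2
emit(1) @ H0 ⇒ out+=1
tell(0) @ H1 ⇒ log+=0
H0 returns [2, 1, 0]
H1 returns ([2, 1, 0], (0))
H2 returns ([2, 1, 0], (0))
= ([2, 1, 0], (0))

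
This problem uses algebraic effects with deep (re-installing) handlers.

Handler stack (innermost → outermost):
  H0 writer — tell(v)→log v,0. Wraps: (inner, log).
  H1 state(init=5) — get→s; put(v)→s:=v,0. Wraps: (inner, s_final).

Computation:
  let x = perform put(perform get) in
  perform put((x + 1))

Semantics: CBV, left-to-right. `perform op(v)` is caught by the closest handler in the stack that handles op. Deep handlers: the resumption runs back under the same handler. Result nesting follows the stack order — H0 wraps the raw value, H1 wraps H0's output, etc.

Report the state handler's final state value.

Working:
get @ H1 ⇒ 5
put(5) @ H1 ⇒ s:=5
put(1) @ H1 ⇒ s:=1
H0 returns (0, ())
H1 returns ((0, ()), 1)
= ((0, ()), 1)

Answer: 1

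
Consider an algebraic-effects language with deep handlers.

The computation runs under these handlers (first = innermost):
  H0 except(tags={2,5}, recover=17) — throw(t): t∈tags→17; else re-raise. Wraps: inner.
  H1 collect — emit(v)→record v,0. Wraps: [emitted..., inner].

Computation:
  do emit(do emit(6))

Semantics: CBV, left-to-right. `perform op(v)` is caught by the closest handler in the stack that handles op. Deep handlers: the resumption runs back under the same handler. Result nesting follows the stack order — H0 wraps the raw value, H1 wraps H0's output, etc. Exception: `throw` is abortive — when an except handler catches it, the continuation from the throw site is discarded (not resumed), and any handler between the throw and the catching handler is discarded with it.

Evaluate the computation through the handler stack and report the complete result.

Evaluation trace:
emit(6) @ H1 ⇒ out+=6
emit(0) @ H1 ⇒ out+=0
H0 returns 0
H1 returns [6, 0, 0]
= [6, 0, 0]

Answer: [6, 0, 0]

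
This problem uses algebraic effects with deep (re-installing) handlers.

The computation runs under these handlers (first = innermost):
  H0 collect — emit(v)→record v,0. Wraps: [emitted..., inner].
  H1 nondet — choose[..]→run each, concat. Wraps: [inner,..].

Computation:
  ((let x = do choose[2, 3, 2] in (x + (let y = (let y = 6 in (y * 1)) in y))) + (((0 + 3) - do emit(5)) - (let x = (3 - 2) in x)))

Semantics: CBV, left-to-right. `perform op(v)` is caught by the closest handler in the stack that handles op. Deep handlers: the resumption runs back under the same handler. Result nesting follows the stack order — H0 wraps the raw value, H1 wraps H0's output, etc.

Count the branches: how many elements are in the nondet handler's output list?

Step-by-step:
choose[2, 3, 2] @ H1
  branch[0] choose=2:
    emit(5) @ H0 ⇒ out+=5
    H0 returns [5, 10]
    H1 returns [[5, 10]]
  branch[1] choose=3:
    emit(5) @ H0 ⇒ out+=5
    H0 returns [5, 11]
    H1 returns [[5, 11]]
  branch[2] choose=2:
    emit(5) @ H0 ⇒ out+=5
    H0 returns [5, 10]
    H1 returns [[5, 10]]
= [[5, 10], [5, 11], [5, 10]]

Answer: 3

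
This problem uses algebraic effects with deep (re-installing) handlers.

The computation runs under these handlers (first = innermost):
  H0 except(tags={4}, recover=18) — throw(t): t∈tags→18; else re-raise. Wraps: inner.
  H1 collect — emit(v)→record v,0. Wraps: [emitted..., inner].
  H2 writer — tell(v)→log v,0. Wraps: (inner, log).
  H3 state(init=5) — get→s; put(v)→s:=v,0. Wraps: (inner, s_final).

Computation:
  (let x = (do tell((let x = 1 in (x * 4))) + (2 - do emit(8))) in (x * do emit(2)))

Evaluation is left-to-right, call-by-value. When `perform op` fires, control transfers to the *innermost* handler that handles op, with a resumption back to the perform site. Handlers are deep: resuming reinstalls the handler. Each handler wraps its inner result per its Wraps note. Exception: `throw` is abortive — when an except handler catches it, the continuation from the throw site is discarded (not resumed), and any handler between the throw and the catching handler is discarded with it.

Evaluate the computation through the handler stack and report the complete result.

Answer: (([8, 2, 0], (4)), 5)

Working:
tell(4) @ H2 ⇒ log+=4
emit(8) @ H1 ⇒ out+=8
emit(2) @ H1 ⇒ out+=2
H0 returns 0
H1 returns [8, 2, 0]
H2 returns ([8, 2, 0], (4))
H3 returns (([8, 2, 0], (4)), 5)
= (([8, 2, 0], (4)), 5)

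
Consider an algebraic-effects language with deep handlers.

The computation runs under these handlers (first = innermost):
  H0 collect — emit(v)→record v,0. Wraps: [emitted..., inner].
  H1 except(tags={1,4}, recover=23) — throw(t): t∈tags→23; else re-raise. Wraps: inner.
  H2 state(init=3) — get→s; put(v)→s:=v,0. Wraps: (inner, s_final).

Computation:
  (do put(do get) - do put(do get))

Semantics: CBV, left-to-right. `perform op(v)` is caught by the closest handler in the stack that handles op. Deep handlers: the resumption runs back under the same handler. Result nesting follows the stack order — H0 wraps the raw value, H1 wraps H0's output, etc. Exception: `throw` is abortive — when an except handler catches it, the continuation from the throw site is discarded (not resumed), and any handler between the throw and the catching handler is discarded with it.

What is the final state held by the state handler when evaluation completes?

Answer: 3

Step-by-step:
get @ H2 ⇒ 3
put(3) @ H2 ⇒ s:=3
get @ H2 ⇒ 3
put(3) @ H2 ⇒ s:=3
H0 returns [0]
H1 returns [0]
H2 returns ([0], 3)
= ([0], 3)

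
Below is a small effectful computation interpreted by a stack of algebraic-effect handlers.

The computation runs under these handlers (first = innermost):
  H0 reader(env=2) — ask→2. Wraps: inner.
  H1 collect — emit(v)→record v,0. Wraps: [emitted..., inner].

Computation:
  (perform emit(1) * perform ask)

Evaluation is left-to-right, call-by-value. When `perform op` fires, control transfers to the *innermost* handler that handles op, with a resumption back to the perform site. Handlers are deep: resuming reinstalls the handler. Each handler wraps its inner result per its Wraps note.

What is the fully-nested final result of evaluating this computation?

Answer: [1, 0]

Step-by-step:
emit(1) @ H1 ⇒ out+=1
ask @ H0 ⇒ 2
H0 returns 0
H1 returns [1, 0]
= [1, 0]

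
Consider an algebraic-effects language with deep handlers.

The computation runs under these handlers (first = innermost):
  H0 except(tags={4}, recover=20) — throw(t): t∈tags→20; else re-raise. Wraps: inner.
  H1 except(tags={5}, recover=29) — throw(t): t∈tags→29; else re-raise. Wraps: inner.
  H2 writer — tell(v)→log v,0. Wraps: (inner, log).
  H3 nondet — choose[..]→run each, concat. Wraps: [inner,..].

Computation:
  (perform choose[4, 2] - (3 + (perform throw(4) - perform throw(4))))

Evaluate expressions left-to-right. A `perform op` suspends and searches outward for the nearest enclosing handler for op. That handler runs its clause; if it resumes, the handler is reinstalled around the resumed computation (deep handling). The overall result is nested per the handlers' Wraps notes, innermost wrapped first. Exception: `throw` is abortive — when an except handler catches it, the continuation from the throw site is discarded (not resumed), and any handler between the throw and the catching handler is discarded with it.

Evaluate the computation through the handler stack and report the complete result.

Answer: [(20, ()), (20, ())]

Working:
choose[4, 2] @ H3
  branch[0] choose=4:
    throw(4) @ H0 caught ⇒ 20
    H1 returns 20
    H2 returns (20, ())
    H3 returns [(20, ())]
  branch[1] choose=2:
    throw(4) @ H0 caught ⇒ 20
    H1 returns 20
    H2 returns (20, ())
    H3 returns [(20, ())]
= [(20, ()), (20, ())]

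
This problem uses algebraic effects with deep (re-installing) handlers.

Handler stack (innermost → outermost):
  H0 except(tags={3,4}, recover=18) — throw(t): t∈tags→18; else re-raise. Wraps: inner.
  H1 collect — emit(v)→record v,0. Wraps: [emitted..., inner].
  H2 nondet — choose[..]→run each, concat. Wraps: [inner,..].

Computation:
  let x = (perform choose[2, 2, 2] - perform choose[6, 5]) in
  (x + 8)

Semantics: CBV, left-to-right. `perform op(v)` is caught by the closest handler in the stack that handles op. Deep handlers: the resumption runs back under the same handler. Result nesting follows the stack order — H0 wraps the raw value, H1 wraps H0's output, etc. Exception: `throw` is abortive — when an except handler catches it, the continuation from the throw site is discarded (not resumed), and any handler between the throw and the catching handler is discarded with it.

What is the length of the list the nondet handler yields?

Evaluation trace:
choose[2, 2, 2] @ H2
  branch[0] choose=2:
    choose[6, 5] @ H2
      branch[0] choose=6:
        H0 returns 4
        H1 returns [4]
        H2 returns [[4]]
      branch[1] choose=5:
        H0 returns 5
        H1 returns [5]
        H2 returns [[5]]
  branch[1] choose=2:
    choose[6, 5] @ H2
      branch[0] choose=6:
        H0 returns 4
        H1 returns [4]
        H2 returns [[4]]
      branch[1] choose=5:
        H0 returns 5
        H1 returns [5]
        H2 returns [[5]]
  branch[2] choose=2:
    choose[6, 5] @ H2
      branch[0] choose=6:
        H0 returns 4
        H1 returns [4]
        H2 returns [[4]]
      branch[1] choose=5:
        H0 returns 5
        H1 returns [5]
        H2 returns [[5]]
= [[4], [5], [4], [5], [4], [5]]

Answer: 6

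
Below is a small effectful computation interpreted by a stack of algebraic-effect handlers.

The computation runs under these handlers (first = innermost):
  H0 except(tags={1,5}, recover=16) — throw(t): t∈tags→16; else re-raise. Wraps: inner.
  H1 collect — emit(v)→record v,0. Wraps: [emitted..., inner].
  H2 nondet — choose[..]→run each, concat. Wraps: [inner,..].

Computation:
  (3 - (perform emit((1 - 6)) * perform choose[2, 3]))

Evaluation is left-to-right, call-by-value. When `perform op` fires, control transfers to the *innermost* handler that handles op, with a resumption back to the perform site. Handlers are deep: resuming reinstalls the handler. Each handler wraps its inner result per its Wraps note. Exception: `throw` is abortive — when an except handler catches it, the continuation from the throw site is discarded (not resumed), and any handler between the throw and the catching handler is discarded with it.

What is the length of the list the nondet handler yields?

Evaluation trace:
emit(-5) @ H1 ⇒ out+=-5
choose[2, 3] @ H2
  branch[0] choose=2:
    H0 returns 3
    H1 returns [-5, 3]
    H2 returns [[-5, 3]]
  branch[1] choose=3:
    H0 returns 3
    H1 returns [-5, 3]
    H2 returns [[-5, 3]]
= [[-5, 3], [-5, 3]]

Answer: 2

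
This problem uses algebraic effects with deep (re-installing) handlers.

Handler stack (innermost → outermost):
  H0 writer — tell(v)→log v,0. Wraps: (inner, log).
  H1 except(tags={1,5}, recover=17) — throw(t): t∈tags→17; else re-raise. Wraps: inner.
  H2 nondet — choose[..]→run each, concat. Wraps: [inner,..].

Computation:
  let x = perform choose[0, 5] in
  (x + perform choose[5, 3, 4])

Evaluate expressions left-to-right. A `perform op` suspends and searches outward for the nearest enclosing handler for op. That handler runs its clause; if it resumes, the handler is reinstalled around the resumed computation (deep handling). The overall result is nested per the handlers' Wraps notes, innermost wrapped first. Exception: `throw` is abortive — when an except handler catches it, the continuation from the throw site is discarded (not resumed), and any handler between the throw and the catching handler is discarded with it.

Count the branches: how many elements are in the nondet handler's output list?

Evaluation trace:
choose[0, 5] @ H2
  branch[0] choose=0:
    choose[5, 3, 4] @ H2
      branch[0] choose=5:
        H0 returns (5, ())
        H1 returns (5, ())
        H2 returns [(5, ())]
      branch[1] choose=3:
        H0 returns (3, ())
        H1 returns (3, ())
        H2 returns [(3, ())]
      branch[2] choose=4:
        H0 returns (4, ())
        H1 returns (4, ())
        H2 returns [(4, ())]
  branch[1] choose=5:
    choose[5, 3, 4] @ H2
      branch[0] choose=5:
        H0 returns (10, ())
        H1 returns (10, ())
        H2 returns [(10, ())]
      branch[1] choose=3:
        H0 returns (8, ())
        H1 returns (8, ())
        H2 returns [(8, ())]
      branch[2] choose=4:
        H0 returns (9, ())
        H1 returns (9, ())
        H2 returns [(9, ())]
= [(5, ()), (3, ()), (4, ()), (10, ()), (8, ()), (9, ())]

Answer: 6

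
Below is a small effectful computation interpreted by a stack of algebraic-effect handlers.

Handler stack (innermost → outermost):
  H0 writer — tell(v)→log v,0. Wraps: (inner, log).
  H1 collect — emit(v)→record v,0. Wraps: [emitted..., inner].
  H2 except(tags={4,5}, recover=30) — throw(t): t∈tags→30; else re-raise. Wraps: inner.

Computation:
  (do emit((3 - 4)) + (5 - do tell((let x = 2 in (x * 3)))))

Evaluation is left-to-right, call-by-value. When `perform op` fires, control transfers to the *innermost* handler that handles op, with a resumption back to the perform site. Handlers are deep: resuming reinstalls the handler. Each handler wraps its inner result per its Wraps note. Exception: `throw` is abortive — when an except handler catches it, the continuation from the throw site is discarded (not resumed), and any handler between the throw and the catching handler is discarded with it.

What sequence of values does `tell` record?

Evaluation trace:
emit(-1) @ H1 ⇒ out+=-1
tell(6) @ H0 ⇒ log+=6
H0 returns (5, (6))
H1 returns [-1, (5, (6))]
H2 returns [-1, (5, (6))]
= [-1, (5, (6))]

Answer: (6)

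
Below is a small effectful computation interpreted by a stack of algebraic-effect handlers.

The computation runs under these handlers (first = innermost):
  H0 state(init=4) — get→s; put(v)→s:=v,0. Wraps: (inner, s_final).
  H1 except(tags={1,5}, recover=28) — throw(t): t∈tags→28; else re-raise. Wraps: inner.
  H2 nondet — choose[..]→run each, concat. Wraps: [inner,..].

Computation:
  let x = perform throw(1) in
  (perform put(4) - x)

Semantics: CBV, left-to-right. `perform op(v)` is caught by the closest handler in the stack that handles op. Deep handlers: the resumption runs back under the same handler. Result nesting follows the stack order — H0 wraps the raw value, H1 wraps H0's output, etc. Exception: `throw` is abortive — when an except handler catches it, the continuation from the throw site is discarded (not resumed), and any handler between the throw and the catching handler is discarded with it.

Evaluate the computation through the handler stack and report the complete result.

Step-by-step:
throw(1) @ H1 caught ⇒ 28
H2 returns [28]
= [28]

Answer: [28]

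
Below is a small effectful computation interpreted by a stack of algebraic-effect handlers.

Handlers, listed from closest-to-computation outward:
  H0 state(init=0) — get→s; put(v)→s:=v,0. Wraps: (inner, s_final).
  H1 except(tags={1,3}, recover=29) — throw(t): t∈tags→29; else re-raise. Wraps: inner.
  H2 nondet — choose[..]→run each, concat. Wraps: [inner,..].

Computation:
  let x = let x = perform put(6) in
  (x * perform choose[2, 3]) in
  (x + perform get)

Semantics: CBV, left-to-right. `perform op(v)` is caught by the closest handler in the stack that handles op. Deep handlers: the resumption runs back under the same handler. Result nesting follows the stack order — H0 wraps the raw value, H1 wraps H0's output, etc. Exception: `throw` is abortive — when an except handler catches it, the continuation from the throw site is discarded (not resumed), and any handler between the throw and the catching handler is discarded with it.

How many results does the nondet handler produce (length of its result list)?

Answer: 2

Working:
put(6) @ H0 ⇒ s:=6
choose[2, 3] @ H2
  branch[0] choose=2:
    get @ H0 ⇒ 6
    H0 returns (6, 6)
    H1 returns (6, 6)
    H2 returns [(6, 6)]
  branch[1] choose=3:
    get @ H0 ⇒ 6
    H0 returns (6, 6)
    H1 returns (6, 6)
    H2 returns [(6, 6)]
= [(6, 6), (6, 6)]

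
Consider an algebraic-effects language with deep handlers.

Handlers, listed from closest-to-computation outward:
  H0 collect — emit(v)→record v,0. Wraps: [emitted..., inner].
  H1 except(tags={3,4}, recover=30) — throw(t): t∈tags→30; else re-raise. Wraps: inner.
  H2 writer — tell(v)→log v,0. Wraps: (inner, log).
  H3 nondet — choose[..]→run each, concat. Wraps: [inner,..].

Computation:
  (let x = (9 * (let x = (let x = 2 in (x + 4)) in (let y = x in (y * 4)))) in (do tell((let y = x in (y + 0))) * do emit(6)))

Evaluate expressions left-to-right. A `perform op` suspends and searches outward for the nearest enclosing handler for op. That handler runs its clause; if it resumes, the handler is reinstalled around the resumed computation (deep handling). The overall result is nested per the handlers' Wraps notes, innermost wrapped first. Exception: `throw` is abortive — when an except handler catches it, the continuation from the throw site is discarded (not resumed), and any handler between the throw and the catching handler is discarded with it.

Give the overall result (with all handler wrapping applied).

Evaluation trace:
tell(216) @ H2 ⇒ log+=216
emit(6) @ H0 ⇒ out+=6
H0 returns [6, 0]
H1 returns [6, 0]
H2 returns ([6, 0], (216))
H3 returns [([6, 0], (216))]
= [([6, 0], (216))]

Answer: [([6, 0], (216))]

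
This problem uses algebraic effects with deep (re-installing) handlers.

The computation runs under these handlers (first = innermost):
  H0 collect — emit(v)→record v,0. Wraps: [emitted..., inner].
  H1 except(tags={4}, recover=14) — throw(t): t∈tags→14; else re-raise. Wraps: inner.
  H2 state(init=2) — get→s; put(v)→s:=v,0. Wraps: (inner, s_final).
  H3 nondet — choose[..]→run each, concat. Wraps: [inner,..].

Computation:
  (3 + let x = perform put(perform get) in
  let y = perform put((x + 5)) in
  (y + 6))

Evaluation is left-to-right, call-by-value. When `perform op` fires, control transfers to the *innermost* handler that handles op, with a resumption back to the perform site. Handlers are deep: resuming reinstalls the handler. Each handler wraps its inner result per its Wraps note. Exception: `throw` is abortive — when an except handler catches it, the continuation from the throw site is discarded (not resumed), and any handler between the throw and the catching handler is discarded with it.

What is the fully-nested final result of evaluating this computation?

Evaluation trace:
get @ H2 ⇒ 2
put(2) @ H2 ⇒ s:=2
put(5) @ H2 ⇒ s:=5
H0 returns [9]
H1 returns [9]
H2 returns ([9], 5)
H3 returns [([9], 5)]
= [([9], 5)]

Answer: [([9], 5)]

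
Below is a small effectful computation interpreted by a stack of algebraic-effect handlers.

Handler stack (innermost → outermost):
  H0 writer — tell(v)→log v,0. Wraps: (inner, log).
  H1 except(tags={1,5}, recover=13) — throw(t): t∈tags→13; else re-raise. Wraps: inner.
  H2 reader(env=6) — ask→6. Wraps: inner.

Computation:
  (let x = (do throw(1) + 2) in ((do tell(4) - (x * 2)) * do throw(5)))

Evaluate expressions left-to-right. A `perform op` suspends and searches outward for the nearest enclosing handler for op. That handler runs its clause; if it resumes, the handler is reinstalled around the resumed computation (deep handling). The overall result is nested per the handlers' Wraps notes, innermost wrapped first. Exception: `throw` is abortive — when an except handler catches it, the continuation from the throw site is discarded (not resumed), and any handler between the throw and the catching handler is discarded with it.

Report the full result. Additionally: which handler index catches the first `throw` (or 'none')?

Answer: 13 ; first throw caught by: H1

Evaluation trace:
throw(1) @ H1 caught ⇒ 13
H2 returns 13
= 13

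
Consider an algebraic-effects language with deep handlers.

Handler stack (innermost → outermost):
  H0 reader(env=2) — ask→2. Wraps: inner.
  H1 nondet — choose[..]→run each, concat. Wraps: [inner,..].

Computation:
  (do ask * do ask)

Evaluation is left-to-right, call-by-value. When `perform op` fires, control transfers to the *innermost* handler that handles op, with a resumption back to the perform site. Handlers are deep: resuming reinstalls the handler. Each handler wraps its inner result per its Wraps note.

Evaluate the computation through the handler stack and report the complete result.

Answer: [4]

Step-by-step:
ask @ H0 ⇒ 2
ask @ H0 ⇒ 2
H0 returns 4
H1 returns [4]
= [4]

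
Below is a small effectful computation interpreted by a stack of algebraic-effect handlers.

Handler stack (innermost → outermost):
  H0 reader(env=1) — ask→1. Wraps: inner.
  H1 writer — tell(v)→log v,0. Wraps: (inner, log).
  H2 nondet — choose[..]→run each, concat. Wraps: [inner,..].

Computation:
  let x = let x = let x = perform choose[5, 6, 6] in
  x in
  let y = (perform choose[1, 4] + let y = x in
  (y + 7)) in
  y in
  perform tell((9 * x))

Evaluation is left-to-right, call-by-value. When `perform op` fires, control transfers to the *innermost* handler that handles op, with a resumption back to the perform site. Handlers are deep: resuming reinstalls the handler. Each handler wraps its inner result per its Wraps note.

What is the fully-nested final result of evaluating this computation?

Answer: [(0, (117)), (0, (144)), (0, (126)), (0, (153)), (0, (126)), (0, (153))]

Evaluation trace:
choose[5, 6, 6] @ H2
  branch[0] choose=5:
    choose[1, 4] @ H2
      branch[0] choose=1:
        tell(117) @ H1 ⇒ log+=117
        H0 returns 0
        H1 returns (0, (117))
        H2 returns [(0, (117))]
      branch[1] choose=4:
        tell(144) @ H1 ⇒ log+=144
        H0 returns 0
        H1 returns (0, (144))
        H2 returns [(0, (144))]
  branch[1] choose=6:
    choose[1, 4] @ H2
      branch[0] choose=1:
        tell(126) @ H1 ⇒ log+=126
        H0 returns 0
        H1 returns (0, (126))
        H2 returns [(0, (126))]
      branch[1] choose=4:
        tell(153) @ H1 ⇒ log+=153
        H0 returns 0
        H1 returns (0, (153))
        H2 returns [(0, (153))]
  branch[2] choose=6:
    choose[1, 4] @ H2
      branch[0] choose=1:
        tell(126) @ H1 ⇒ log+=126
        H0 returns 0
        H1 returns (0, (126))
        H2 returns [(0, (126))]
      branch[1] choose=4:
        tell(153) @ H1 ⇒ log+=153
        H0 returns 0
        H1 returns (0, (153))
        H2 returns [(0, (153))]
= [(0, (117)), (0, (144)), (0, (126)), (0, (153)), (0, (126)), (0, (153))]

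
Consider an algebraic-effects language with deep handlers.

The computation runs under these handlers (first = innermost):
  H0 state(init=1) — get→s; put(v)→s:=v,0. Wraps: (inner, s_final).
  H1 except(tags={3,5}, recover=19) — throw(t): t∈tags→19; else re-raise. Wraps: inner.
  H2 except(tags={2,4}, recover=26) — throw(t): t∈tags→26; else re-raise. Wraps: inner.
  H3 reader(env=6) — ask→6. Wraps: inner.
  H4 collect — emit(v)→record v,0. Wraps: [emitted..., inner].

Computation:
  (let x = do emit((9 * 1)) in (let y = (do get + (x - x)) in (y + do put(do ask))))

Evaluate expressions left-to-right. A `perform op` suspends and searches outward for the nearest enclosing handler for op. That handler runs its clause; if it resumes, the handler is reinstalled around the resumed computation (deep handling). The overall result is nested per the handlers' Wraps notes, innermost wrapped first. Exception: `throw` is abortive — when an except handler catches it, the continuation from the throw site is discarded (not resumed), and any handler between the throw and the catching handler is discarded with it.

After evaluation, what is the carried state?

Answer: 6

Working:
emit(9) @ H4 ⇒ out+=9
get @ H0 ⇒ 1
ask @ H3 ⇒ 6
put(6) @ H0 ⇒ s:=6
H0 returns (1, 6)
H1 returns (1, 6)
H2 returns (1, 6)
H3 returns (1, 6)
H4 returns [9, (1, 6)]
= [9, (1, 6)]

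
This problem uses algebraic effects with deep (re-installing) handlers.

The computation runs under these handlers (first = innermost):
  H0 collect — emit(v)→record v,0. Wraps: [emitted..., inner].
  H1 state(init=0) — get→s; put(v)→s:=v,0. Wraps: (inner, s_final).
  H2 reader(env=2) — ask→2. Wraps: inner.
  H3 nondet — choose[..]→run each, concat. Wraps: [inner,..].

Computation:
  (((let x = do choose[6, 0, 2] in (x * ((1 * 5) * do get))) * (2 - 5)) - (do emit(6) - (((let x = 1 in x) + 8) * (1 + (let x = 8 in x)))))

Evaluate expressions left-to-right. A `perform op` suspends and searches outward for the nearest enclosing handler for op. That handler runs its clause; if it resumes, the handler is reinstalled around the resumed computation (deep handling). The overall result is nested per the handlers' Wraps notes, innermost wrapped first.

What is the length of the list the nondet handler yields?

Answer: 3

Evaluation trace:
choose[6, 0, 2] @ H3
  branch[0] choose=6:
    get @ H1 ⇒ 0
    emit(6) @ H0 ⇒ out+=6
    H0 returns [6, 81]
    H1 returns ([6, 81], 0)
    H2 returns ([6, 81], 0)
    H3 returns [([6, 81], 0)]
  branch[1] choose=0:
    get @ H1 ⇒ 0
    emit(6) @ H0 ⇒ out+=6
    H0 returns [6, 81]
    H1 returns ([6, 81], 0)
    H2 returns ([6, 81], 0)
    H3 returns [([6, 81], 0)]
  branch[2] choose=2:
    get @ H1 ⇒ 0
    emit(6) @ H0 ⇒ out+=6
    H0 returns [6, 81]
    H1 returns ([6, 81], 0)
    H2 returns ([6, 81], 0)
    H3 returns [([6, 81], 0)]
= [([6, 81], 0), ([6, 81], 0), ([6, 81], 0)]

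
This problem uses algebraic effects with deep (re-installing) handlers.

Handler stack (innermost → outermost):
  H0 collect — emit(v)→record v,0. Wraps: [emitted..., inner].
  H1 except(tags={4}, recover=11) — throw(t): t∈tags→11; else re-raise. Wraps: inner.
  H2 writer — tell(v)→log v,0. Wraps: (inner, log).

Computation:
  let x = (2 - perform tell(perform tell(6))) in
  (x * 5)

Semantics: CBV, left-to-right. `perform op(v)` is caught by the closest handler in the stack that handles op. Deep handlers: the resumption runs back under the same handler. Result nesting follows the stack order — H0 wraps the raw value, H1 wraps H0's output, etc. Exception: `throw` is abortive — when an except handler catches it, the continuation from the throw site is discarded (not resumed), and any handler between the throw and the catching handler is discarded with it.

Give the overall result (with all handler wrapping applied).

Answer: ([10], (6, 0))

Working:
tell(6) @ H2 ⇒ log+=6
tell(0) @ H2 ⇒ log+=0
H0 returns [10]
H1 returns [10]
H2 returns ([10], (6, 0))
= ([10], (6, 0))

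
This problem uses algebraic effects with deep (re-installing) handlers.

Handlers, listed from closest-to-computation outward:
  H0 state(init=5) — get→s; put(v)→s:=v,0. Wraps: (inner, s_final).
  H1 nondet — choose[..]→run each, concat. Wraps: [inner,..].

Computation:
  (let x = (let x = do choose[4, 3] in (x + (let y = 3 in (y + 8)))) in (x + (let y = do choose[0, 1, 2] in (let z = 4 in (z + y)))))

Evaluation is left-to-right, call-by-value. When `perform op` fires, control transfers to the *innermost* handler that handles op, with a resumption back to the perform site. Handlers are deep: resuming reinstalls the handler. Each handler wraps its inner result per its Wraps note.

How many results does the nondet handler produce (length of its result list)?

Step-by-step:
choose[4, 3] @ H1
  branch[0] choose=4:
    choose[0, 1, 2] @ H1
      branch[0] choose=0:
        H0 returns (19, 5)
        H1 returns [(19, 5)]
      branch[1] choose=1:
        H0 returns (20, 5)
        H1 returns [(20, 5)]
      branch[2] choose=2:
        H0 returns (21, 5)
        H1 returns [(21, 5)]
  branch[1] choose=3:
    choose[0, 1, 2] @ H1
      branch[0] choose=0:
        H0 returns (18, 5)
        H1 returns [(18, 5)]
      branch[1] choose=1:
        H0 returns (19, 5)
        H1 returns [(19, 5)]
      branch[2] choose=2:
        H0 returns (20, 5)
        H1 returns [(20, 5)]
= [(19, 5), (20, 5), (21, 5), (18, 5), (19, 5), (20, 5)]

Answer: 6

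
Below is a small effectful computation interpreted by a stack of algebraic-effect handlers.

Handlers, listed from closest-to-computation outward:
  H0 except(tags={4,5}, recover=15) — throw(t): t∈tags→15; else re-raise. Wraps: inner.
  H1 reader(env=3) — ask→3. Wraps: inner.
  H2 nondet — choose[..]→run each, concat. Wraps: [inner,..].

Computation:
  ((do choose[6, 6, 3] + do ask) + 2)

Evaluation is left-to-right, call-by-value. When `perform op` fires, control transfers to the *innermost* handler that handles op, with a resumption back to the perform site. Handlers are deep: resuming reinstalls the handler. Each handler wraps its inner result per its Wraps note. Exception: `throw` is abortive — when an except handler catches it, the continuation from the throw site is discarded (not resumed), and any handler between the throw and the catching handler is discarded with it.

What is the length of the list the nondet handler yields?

Answer: 3

Step-by-step:
choose[6, 6, 3] @ H2
  branch[0] choose=6:
    ask @ H1 ⇒ 3
    H0 returns 11
    H1 returns 11
    H2 returns [11]
  branch[1] choose=6:
    ask @ H1 ⇒ 3
    H0 returns 11
    H1 returns 11
    H2 returns [11]
  branch[2] choose=3:
    ask @ H1 ⇒ 3
    H0 returns 8
    H1 returns 8
    H2 returns [8]
= [11, 11, 8]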